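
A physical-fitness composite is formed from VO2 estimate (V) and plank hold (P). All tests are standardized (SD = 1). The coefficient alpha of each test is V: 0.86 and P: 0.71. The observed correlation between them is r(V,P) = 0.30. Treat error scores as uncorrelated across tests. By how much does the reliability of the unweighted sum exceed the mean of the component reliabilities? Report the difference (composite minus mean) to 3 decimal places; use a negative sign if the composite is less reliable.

0.050

Var(sum) = 2 + 0.6 = 2.6; true-score variance = 1.57 + 0.6 = 2.17; composite reliability = 0.8346.
Mean component reliability = 0.7850.
Difference = 0.8346 − 0.7850 = 0.050.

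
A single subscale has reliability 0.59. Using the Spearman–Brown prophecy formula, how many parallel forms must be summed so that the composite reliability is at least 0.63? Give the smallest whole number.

2

k ≥ ρ*(1−ρ₁)/(ρ₁(1−ρ*)) = 0.63·0.41 / (0.59·0.37) = 1.183.
Smallest integer k = 2.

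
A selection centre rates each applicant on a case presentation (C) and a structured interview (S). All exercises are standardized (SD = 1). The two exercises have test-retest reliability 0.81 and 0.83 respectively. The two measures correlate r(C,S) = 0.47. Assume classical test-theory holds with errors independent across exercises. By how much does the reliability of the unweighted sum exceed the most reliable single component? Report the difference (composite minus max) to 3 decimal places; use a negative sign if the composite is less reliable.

Var(sum) = 2 + 0.94 = 2.94; true-score variance = 1.64 + 0.94 = 2.58; composite reliability = 0.8776.
Max component reliability = 0.8300.
Difference = 0.8776 − 0.8300 = 0.048.

0.048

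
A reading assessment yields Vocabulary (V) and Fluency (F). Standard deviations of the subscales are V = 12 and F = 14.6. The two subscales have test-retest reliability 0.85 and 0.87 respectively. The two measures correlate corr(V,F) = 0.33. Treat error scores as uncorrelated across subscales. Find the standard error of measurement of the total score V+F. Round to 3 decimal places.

Var(total) = 357.16 + 115.632 = 472.792.
True-score variance = 307.849 + 115.632 = 423.481, so reliability = 0.8957.
Error variance = 472.792 − 423.481 = 49.3108; SEM = √49.3108 = 7.022.

7.022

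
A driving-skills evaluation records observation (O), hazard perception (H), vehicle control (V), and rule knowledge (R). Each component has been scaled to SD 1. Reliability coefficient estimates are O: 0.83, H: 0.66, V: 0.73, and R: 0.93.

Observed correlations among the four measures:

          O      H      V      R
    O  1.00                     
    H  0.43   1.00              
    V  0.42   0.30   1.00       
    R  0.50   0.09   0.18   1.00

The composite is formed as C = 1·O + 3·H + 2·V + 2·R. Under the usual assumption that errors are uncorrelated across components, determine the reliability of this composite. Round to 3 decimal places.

0.849

Var(C) = 1 + 3² + 2² + 2² + 2·[3·0.43 + 2·0.42 + 2·0.50 + 6·0.30 + 6·0.09 + 4·0.18] = 18 + 12.38 = 30.38.
Under uncorrelated errors the observed covariances equal the true-score covariances, so only the own-variance terms attenuate.
True-score variance = [0.83 + 3²·0.66 + 2²·0.73 + 2²·0.93] + 12.38 = 13.41 + 12.38 = 25.79.
Reliability = 25.79 / 30.38 = 0.849.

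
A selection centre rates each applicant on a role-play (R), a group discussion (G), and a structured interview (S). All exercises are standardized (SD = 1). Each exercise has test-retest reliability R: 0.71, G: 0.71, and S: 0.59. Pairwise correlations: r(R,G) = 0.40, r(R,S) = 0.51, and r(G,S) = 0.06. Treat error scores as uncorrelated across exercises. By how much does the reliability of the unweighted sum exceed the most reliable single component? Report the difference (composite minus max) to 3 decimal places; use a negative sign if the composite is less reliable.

0.090

Var(sum) = 3 + 1.94 = 4.94; true-score variance = 2.01 + 1.94 = 3.95; composite reliability = 0.7996.
Max component reliability = 0.7100.
Difference = 0.7996 − 0.7100 = 0.090.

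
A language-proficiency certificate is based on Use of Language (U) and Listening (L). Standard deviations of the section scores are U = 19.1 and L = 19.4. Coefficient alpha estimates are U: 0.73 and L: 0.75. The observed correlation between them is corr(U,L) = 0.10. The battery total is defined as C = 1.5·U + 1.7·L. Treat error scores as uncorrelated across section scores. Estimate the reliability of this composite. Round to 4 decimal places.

Var(C) = 1.5²·19.1² + 1.7²·19.4² + 2·[2.55·19.1·19.4·0.10] = 1908.5 + 188.975 = 2097.48.
Under uncorrelated errors the observed covariances equal the true-score covariances, so only the own-variance terms attenuate.
True-score variance = [1.5²·19.1²·0.73 + 1.7²·19.4²·0.75] + 188.975 = 1414.96 + 188.975 = 1603.94.
Reliability = 1603.94 / 2097.48 = 0.7647.

0.7647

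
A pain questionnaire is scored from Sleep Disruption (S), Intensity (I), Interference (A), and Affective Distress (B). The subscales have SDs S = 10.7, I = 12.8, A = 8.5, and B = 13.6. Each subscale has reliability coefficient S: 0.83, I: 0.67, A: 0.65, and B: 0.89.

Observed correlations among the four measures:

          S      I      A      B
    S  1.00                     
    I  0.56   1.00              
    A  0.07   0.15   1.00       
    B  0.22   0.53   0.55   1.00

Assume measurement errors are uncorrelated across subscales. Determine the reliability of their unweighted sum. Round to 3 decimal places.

Var(S+I+A+B) = 10.7² + 12.8² + 8.5² + 13.6² + 2·[10.7·12.8·0.56 + 10.7·8.5·0.07 + 10.7·13.6·0.22 + 12.8·8.5·0.15 + 12.8·13.6·0.53 + 8.5·13.6·0.55] = 535.54 + 574.482 = 1110.02.
Because errors are independent across components, Cov(Tᵢ,Tⱼ) = Cov(Xᵢ,Xⱼ); the off-diagonal part of the true-score variance is the same as above.
True-score variance = [10.7²·0.83 + 12.8²·0.67 + 8.5²·0.65 + 13.6²·0.89] + 574.482 = 416.376 + 574.482 = 990.858.
Reliability = 990.858 / 1110.02 = 0.893.

0.893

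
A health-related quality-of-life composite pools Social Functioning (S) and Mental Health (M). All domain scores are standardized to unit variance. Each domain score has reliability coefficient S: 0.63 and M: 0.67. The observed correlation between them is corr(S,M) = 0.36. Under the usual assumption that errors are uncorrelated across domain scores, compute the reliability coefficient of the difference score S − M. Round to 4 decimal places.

Var(S−M) = 1 + 1 − 2·0.36 = 2 − 0.72 = 1.28.
Under uncorrelated errors the observed covariances equal the true-score covariances, so only the own-variance terms attenuate.
True-score variance = [0.63 + 0.67] − 0.72 = 1.3 − 0.72 = 0.58.
Reliability = 0.58 / 1.28 = 0.4531.

0.4531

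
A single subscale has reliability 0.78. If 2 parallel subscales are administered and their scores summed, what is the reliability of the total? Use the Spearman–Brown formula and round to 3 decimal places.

ρ_k = kρ / (1 + (k−1)ρ) = 2·0.78 / (1 + 1·0.78) = 1.560 / 1.780 = 0.876.

0.876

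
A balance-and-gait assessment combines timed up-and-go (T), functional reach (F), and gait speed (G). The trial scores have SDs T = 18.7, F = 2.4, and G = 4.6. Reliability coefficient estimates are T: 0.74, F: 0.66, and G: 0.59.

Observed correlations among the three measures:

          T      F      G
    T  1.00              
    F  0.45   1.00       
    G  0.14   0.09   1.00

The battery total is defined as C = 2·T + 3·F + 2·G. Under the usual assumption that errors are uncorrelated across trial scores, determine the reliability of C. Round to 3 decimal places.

0.779

Var(C) = 2²·18.7² + 3²·2.4² + 2²·4.6² + 2·[6·18.7·2.4·0.45 + 4·18.7·4.6·0.14 + 6·2.4·4.6·0.09] = 1535.24 + 350.618 = 1885.86.
Under uncorrelated errors the observed covariances equal the true-score covariances, so only the own-variance terms attenuate.
True-score variance = [2²·18.7²·0.74 + 3²·2.4²·0.66 + 2²·4.6²·0.59] + 350.618 = 1119.23 + 350.618 = 1469.85.
Reliability = 1469.85 / 1885.86 = 0.779.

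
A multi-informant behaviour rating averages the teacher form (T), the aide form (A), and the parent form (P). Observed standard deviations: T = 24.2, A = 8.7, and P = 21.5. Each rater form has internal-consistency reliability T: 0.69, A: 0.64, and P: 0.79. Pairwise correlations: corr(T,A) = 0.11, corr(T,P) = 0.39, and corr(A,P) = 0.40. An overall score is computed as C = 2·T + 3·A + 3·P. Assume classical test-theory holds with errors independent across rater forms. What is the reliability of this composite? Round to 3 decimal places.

0.836

Var(C) = 2²·24.2² + 3²·8.7² + 3²·21.5² + 2·[6·24.2·8.7·0.11 + 6·24.2·21.5·0.39 + 9·8.7·21.5·0.40] = 7184.02 + 4059.68 = 11243.7.
With uncorrelated errors the cross-covariances are all true-score covariance, so they carry over unchanged; only the diagonal terms shrink to ρᵢσᵢ².
True-score variance = [2²·24.2²·0.69 + 3²·8.7²·0.64 + 3²·21.5²·0.79] + 4059.68 = 5338.94 + 4059.68 = 9398.62.
Reliability = 9398.62 / 11243.7 = 0.836.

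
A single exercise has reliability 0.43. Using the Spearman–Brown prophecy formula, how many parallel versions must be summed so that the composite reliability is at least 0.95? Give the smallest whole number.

26

k ≥ ρ*(1−ρ₁)/(ρ₁(1−ρ*)) = 0.95·0.57 / (0.43·0.05) = 25.186.
Smallest integer k = 26.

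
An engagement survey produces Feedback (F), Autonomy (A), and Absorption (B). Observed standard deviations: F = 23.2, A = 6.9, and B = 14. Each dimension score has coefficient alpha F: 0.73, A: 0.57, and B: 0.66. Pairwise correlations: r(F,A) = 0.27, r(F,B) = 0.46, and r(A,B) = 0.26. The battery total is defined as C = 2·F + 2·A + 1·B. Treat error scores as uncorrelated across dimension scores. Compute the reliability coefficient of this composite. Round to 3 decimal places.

0.796

Var(C) = 2²·23.2² + 2²·6.9² + 14² + 2·[4·23.2·6.9·0.27 + 2·23.2·14·0.46 + 2·6.9·14·0.26] = 2539.4 + 1043.87 = 3583.27.
With uncorrelated errors the cross-covariances are all true-score covariance, so they carry over unchanged; only the diagonal terms shrink to ρᵢσᵢ².
True-score variance = [2²·23.2²·0.73 + 2²·6.9²·0.57 + 14²·0.66] + 1043.87 = 1809.57 + 1043.87 = 2853.44.
Reliability = 2853.44 / 3583.27 = 0.796.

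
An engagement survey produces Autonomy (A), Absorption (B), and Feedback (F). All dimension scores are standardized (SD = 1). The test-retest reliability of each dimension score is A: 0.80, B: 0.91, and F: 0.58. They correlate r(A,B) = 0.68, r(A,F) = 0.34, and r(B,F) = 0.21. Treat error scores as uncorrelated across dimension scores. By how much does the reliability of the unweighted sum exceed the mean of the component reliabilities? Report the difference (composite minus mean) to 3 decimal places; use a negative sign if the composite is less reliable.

0.107

Var(sum) = 3 + 2.46 = 5.46; true-score variance = 2.29 + 2.46 = 4.75; composite reliability = 0.8700.
Mean component reliability = 0.7633.
Difference = 0.8700 − 0.7633 = 0.107.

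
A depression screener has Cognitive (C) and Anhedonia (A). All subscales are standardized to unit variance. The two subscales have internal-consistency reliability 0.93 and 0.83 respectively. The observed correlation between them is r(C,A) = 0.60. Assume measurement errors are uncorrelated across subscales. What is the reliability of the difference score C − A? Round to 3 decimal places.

0.700

Var(C−A) = 1 + 1 − 2·0.60 = 2 − 1.2 = 0.8.
Under uncorrelated errors the observed covariances equal the true-score covariances, so only the own-variance terms attenuate.
True-score variance = [0.93 + 0.83] − 1.2 = 1.76 − 1.2 = 0.56.
Reliability = 0.56 / 0.8 = 0.700.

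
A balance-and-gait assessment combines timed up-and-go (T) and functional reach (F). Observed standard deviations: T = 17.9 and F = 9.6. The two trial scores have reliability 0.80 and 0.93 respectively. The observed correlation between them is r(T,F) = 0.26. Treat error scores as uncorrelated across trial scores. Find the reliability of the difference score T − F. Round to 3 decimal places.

Var(T−F) = 17.9² + 9.6² − 2·17.9·9.6·0.26 = 412.57 − 89.3568 = 323.213.
Because errors are independent across components, Cov(Tᵢ,Tⱼ) = Cov(Xᵢ,Xⱼ); the off-diagonal part of the true-score variance is the same as above.
True-score variance = [17.9²·0.80 + 9.6²·0.93] − 89.3568 = 342.037 − 89.3568 = 252.68.
Reliability = 252.68 / 323.213 = 0.782.

0.782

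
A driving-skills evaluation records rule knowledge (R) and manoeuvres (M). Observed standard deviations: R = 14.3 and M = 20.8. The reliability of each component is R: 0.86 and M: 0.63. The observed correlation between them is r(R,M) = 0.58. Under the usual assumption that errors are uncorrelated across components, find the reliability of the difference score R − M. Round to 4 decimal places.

0.3540

Var(R−M) = 14.3² + 20.8² − 2·14.3·20.8·0.58 = 637.13 − 345.03 = 292.1.
With uncorrelated errors the cross-covariances are all true-score covariance, so they carry over unchanged; only the diagonal terms shrink to ρᵢσᵢ².
True-score variance = [14.3²·0.86 + 20.8²·0.63] − 345.03 = 448.425 − 345.03 = 103.394.
Reliability = 103.394 / 292.1 = 0.3540.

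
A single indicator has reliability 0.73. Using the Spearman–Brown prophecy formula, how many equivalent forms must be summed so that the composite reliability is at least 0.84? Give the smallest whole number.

k ≥ ρ*(1−ρ₁)/(ρ₁(1−ρ*)) = 0.84·0.27 / (0.73·0.16) = 1.942.
Smallest integer k = 2.

2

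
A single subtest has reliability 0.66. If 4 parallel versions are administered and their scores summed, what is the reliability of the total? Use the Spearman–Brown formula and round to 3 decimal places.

0.886

ρ_k = kρ / (1 + (k−1)ρ) = 4·0.66 / (1 + 3·0.66) = 2.640 / 2.980 = 0.886.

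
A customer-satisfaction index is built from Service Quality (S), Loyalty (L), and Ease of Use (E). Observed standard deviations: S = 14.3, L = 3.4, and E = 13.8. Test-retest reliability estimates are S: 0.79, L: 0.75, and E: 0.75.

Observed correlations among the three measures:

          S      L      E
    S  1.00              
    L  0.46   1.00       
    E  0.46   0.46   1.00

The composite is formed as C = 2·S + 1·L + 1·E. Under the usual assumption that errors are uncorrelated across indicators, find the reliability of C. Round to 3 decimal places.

Var(C) = 2²·14.3² + 3.4² + 13.8² + 2·[2·14.3·3.4·0.46 + 2·14.3·13.8·0.46 + 3.4·13.8·0.46] = 1019.96 + 495.733 = 1515.69.
With uncorrelated errors the cross-covariances are all true-score covariance, so they carry over unchanged; only the diagonal terms shrink to ρᵢσᵢ².
True-score variance = [2²·14.3²·0.79 + 3.4²·0.75 + 13.8²·0.75] + 495.733 = 797.688 + 495.733 = 1293.42.
Reliability = 1293.42 / 1515.69 = 0.853.

0.853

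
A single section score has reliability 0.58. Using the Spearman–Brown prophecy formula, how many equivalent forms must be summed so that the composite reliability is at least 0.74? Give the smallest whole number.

k ≥ ρ*(1−ρ₁)/(ρ₁(1−ρ*)) = 0.74·0.42 / (0.58·0.26) = 2.061.
Smallest integer k = 3.

3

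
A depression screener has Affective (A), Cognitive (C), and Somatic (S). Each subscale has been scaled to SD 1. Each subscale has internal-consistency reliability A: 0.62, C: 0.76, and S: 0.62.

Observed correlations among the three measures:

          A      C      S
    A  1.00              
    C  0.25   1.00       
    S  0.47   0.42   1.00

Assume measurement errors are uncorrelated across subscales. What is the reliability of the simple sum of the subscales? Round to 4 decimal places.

0.8106

Var(A+C+S) = 3 + 2·[0.25 + 0.47 + 0.42] = 3 + 2.28 = 5.28.
Because errors are independent across components, Cov(Tᵢ,Tⱼ) = Cov(Xᵢ,Xⱼ); the off-diagonal part of the true-score variance is the same as above.
True-score variance = [0.62 + 0.76 + 0.62] + 2.28 = 2 + 2.28 = 4.28.
Reliability = 4.28 / 5.28 = 0.8106.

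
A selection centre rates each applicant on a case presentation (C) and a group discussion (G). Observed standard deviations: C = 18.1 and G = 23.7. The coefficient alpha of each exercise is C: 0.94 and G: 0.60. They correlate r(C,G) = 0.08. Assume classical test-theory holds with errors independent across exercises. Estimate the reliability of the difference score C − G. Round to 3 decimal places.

0.702

Var(C−G) = 18.1² + 23.7² − 2·18.1·23.7·0.08 = 889.3 − 68.6352 = 820.665.
Under uncorrelated errors the observed covariances equal the true-score covariances, so only the own-variance terms attenuate.
True-score variance = [18.1²·0.94 + 23.7²·0.60] − 68.6352 = 644.967 − 68.6352 = 576.332.
Reliability = 576.332 / 820.665 = 0.702.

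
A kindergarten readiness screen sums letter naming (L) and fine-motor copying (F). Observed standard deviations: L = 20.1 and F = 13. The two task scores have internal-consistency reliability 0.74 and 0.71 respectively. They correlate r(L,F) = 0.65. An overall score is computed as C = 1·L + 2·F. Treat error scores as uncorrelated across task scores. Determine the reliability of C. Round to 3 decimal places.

0.829

Var(C) = 20.1² + 2²·13² + 2·[2·20.1·13·0.65] = 1080.01 + 679.38 = 1759.39.
Because errors are independent across components, Cov(Tᵢ,Tⱼ) = Cov(Xᵢ,Xⱼ); the off-diagonal part of the true-score variance is the same as above.
True-score variance = [20.1²·0.74 + 2²·13²·0.71] + 679.38 = 778.927 + 679.38 = 1458.31.
Reliability = 1458.31 / 1759.39 = 0.829.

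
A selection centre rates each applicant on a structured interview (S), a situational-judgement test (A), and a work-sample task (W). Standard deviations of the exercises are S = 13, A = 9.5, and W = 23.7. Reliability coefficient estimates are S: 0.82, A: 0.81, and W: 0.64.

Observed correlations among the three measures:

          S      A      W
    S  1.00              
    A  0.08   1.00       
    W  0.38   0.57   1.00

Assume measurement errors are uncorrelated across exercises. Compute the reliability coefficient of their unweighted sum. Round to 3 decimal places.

0.812

Var(S+A+W) = 13² + 9.5² + 23.7² + 2·[13·9.5·0.08 + 13·23.7·0.38 + 9.5·23.7·0.57] = 820.94 + 510.587 = 1331.53.
Because errors are independent across components, Cov(Tᵢ,Tⱼ) = Cov(Xᵢ,Xⱼ); the off-diagonal part of the true-score variance is the same as above.
True-score variance = [13²·0.82 + 9.5²·0.81 + 23.7²·0.64] + 510.587 = 571.164 + 510.587 = 1081.75.
Reliability = 1081.75 / 1331.53 = 0.812.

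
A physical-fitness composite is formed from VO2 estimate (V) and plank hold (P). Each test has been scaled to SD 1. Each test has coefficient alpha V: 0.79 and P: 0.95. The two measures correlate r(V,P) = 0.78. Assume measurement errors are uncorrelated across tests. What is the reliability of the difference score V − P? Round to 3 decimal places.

0.409

Var(V−P) = 1 + 1 − 2·0.78 = 2 − 1.56 = 0.44.
Because errors are independent across components, Cov(Tᵢ,Tⱼ) = Cov(Xᵢ,Xⱼ); the off-diagonal part of the true-score variance is the same as above.
True-score variance = [0.79 + 0.95] − 1.56 = 1.74 − 1.56 = 0.18.
Reliability = 0.18 / 0.44 = 0.409.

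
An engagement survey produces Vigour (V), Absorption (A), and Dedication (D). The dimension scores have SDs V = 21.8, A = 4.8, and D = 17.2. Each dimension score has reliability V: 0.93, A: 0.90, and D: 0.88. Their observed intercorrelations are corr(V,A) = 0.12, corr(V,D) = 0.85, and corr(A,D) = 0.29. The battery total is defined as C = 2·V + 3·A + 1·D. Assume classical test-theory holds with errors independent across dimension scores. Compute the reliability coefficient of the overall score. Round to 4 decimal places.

0.9524

Var(C) = 2²·21.8² + 3²·4.8² + 17.2² + 2·[6·21.8·4.8·0.12 + 2·21.8·17.2·0.85 + 3·4.8·17.2·0.29] = 2404.16 + 1569.2 = 3973.36.
Under uncorrelated errors the observed covariances equal the true-score covariances, so only the own-variance terms attenuate.
True-score variance = [2²·21.8²·0.93 + 3²·4.8²·0.90 + 17.2²·0.88] + 1569.2 = 2214.86 + 1569.2 = 3784.06.
Reliability = 3784.06 / 3973.36 = 0.9524.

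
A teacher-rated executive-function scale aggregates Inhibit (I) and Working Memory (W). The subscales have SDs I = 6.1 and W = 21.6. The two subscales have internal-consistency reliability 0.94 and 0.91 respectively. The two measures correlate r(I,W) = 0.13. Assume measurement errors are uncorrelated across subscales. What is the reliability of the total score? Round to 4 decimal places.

Var(I+W) = 6.1² + 21.6² + 2·[6.1·21.6·0.13] = 503.77 + 34.2576 = 538.028.
With uncorrelated errors the cross-covariances are all true-score covariance, so they carry over unchanged; only the diagonal terms shrink to ρᵢσᵢ².
True-score variance = [6.1²·0.94 + 21.6²·0.91] + 34.2576 = 459.547 + 34.2576 = 493.805.
Reliability = 493.805 / 538.028 = 0.9178.

0.9178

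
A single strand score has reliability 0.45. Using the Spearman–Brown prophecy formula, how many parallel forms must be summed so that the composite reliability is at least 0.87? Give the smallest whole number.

9

k ≥ ρ*(1−ρ₁)/(ρ₁(1−ρ*)) = 0.87·0.55 / (0.45·0.13) = 8.179.
Smallest integer k = 9.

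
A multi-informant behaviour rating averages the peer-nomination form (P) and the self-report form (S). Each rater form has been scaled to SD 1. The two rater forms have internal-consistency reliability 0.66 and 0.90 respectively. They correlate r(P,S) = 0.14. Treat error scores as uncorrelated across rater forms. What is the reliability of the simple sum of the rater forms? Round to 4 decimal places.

Var(P+S) = 2 + 2·[0.14] = 2 + 0.28 = 2.28.
Because errors are independent across components, Cov(Tᵢ,Tⱼ) = Cov(Xᵢ,Xⱼ); the off-diagonal part of the true-score variance is the same as above.
True-score variance = [0.66 + 0.90] + 0.28 = 1.56 + 0.28 = 1.84.
Reliability = 1.84 / 2.28 = 0.8070.

0.8070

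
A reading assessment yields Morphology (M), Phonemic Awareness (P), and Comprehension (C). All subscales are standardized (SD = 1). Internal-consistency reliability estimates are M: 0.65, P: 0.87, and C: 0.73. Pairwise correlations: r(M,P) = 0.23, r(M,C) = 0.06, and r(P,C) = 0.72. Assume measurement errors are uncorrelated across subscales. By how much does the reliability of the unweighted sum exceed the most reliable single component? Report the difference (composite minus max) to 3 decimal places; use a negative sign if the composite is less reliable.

Var(sum) = 3 + 2.02 = 5.02; true-score variance = 2.25 + 2.02 = 4.27; composite reliability = 0.8506.
Max component reliability = 0.8700.
Difference = 0.8506 − 0.8700 = -0.019.

-0.019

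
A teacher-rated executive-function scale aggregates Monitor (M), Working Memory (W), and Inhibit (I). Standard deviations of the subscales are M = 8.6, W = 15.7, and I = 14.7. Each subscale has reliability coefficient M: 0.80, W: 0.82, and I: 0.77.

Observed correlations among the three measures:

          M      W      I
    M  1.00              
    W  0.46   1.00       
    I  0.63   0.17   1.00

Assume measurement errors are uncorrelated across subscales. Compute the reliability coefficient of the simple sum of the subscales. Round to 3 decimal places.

Var(M+W+I) = 8.6² + 15.7² + 14.7² + 2·[8.6·15.7·0.46 + 8.6·14.7·0.63 + 15.7·14.7·0.17] = 536.54 + 361.976 = 898.516.
Because errors are independent across components, Cov(Tᵢ,Tⱼ) = Cov(Xᵢ,Xⱼ); the off-diagonal part of the true-score variance is the same as above.
True-score variance = [8.6²·0.80 + 15.7²·0.82 + 14.7²·0.77] + 361.976 = 427.679 + 361.976 = 789.655.
Reliability = 789.655 / 898.516 = 0.879.

0.879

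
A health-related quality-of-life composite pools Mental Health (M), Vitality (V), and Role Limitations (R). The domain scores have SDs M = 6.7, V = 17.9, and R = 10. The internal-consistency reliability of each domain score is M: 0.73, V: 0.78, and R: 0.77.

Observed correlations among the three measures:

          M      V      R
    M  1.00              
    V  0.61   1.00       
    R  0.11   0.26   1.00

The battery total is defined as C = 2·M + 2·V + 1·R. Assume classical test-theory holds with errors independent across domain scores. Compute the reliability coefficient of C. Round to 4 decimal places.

Var(C) = 2²·6.7² + 2²·17.9² + 10² + 2·[4·6.7·17.9·0.61 + 2·6.7·10·0.11 + 2·17.9·10·0.26] = 1561.2 + 800.898 = 2362.1.
With uncorrelated errors the cross-covariances are all true-score covariance, so they carry over unchanged; only the diagonal terms shrink to ρᵢσᵢ².
True-score variance = [2²·6.7²·0.73 + 2²·17.9²·0.78 + 10²·0.77] + 800.898 = 1207.76 + 800.898 = 2008.66.
Reliability = 2008.66 / 2362.1 = 0.8504.

0.8504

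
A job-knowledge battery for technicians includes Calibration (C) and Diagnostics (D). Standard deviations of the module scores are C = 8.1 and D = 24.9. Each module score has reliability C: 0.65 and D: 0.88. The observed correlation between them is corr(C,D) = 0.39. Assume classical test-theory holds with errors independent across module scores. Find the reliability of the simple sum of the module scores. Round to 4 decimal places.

Var(C+D) = 8.1² + 24.9² + 2·[8.1·24.9·0.39] = 685.62 + 157.318 = 842.938.
Under uncorrelated errors the observed covariances equal the true-score covariances, so only the own-variance terms attenuate.
True-score variance = [8.1²·0.65 + 24.9²·0.88] + 157.318 = 588.255 + 157.318 = 745.573.
Reliability = 745.573 / 842.938 = 0.8845.

0.8845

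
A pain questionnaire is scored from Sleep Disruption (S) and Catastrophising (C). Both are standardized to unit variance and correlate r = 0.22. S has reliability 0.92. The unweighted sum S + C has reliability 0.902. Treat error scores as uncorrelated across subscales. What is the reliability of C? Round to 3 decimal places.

0.841

Var(S+C) = 2 + 2·0.22 = 2.440.
True-score variance = ρ_S + ρ_C + 2·0.22, so 0.902 = (0.92 + ρ_C + 0.44) / 2.440.
ρ_C = 0.902·2.440 − 0.92 − 0.44 = 0.841.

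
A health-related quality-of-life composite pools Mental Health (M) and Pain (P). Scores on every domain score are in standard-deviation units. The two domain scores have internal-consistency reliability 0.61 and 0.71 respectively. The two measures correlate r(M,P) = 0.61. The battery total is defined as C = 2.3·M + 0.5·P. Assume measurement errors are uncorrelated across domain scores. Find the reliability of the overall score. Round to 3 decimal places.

Var(C) = 2.3² + 0.5² + 2·[1.15·0.61] = 5.54 + 1.403 = 6.943.
Under uncorrelated errors the observed covariances equal the true-score covariances, so only the own-variance terms attenuate.
True-score variance = [2.3²·0.61 + 0.5²·0.71] + 1.403 = 3.4044 + 1.403 = 4.8074.
Reliability = 4.8074 / 6.943 = 0.692.

0.692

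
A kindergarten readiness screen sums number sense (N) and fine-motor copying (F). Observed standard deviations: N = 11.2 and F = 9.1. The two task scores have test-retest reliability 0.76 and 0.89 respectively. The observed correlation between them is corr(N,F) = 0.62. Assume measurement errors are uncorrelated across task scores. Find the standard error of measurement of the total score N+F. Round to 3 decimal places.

6.262

Var(total) = 208.25 + 126.381 = 334.631.
True-score variance = 169.035 + 126.381 = 295.416, so reliability = 0.8828.
Error variance = 334.631 − 295.416 = 39.2147; SEM = √39.2147 = 6.262.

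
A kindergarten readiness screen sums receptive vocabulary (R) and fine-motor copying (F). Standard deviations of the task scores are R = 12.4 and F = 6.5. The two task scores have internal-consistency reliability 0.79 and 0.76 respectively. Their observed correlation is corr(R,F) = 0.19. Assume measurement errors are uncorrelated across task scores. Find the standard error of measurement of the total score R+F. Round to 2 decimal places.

6.51

Var(total) = 196.01 + 30.628 = 226.638.
True-score variance = 153.58 + 30.628 = 184.208, so reliability = 0.8128.
Error variance = 226.638 − 184.208 = 42.4296; SEM = √42.4296 = 6.51.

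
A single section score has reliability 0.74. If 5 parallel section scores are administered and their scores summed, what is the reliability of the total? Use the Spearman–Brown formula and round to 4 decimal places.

0.9343

ρ_k = kρ / (1 + (k−1)ρ) = 5·0.74 / (1 + 4·0.74) = 3.700 / 3.960 = 0.9343.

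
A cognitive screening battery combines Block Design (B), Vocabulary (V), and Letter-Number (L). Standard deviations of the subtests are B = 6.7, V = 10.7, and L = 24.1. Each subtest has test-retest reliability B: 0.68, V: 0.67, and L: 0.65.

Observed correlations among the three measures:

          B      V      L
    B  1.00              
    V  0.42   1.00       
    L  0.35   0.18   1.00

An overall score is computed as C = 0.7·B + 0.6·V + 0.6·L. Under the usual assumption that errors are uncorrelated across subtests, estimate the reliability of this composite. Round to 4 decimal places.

Var(C) = 0.7²·6.7² + 0.6²·10.7² + 0.6²·24.1² + 2·[0.42·6.7·10.7·0.42 + 0.42·6.7·24.1·0.35 + 0.36·10.7·24.1·0.18] = 272.304 + 106.184 = 378.488.
Because errors are independent across components, Cov(Tᵢ,Tⱼ) = Cov(Xᵢ,Xⱼ); the off-diagonal part of the true-score variance is the same as above.
True-score variance = [0.7²·6.7²·0.68 + 0.6²·10.7²·0.67 + 0.6²·24.1²·0.65] + 106.184 = 178.482 + 106.184 = 284.666.
Reliability = 284.666 / 378.488 = 0.7521.

0.7521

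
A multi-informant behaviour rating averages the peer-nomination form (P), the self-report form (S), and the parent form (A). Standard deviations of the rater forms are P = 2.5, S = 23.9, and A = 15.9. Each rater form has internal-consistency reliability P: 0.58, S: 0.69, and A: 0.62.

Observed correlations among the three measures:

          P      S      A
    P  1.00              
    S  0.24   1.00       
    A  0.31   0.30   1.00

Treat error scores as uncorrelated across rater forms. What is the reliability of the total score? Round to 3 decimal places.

0.752

Var(P+S+A) = 2.5² + 23.9² + 15.9² + 2·[2.5·23.9·0.24 + 2.5·15.9·0.31 + 23.9·15.9·0.30] = 830.27 + 281.331 = 1111.6.
With uncorrelated errors the cross-covariances are all true-score covariance, so they carry over unchanged; only the diagonal terms shrink to ρᵢσᵢ².
True-score variance = [2.5²·0.58 + 23.9²·0.69 + 15.9²·0.62] + 281.331 = 554.502 + 281.331 = 835.833.
Reliability = 835.833 / 1111.6 = 0.752.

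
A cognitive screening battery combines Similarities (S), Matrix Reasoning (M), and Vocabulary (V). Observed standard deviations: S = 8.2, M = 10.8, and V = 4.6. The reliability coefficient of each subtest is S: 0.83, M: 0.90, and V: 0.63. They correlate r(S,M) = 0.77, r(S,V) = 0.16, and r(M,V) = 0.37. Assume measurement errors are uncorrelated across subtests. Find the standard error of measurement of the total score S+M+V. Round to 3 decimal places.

5.561

Var(total) = 205.04 + 185.216 = 390.256.
True-score variance = 174.116 + 185.216 = 359.332, so reliability = 0.9208.
Error variance = 390.256 − 359.332 = 30.924; SEM = √30.924 = 5.561.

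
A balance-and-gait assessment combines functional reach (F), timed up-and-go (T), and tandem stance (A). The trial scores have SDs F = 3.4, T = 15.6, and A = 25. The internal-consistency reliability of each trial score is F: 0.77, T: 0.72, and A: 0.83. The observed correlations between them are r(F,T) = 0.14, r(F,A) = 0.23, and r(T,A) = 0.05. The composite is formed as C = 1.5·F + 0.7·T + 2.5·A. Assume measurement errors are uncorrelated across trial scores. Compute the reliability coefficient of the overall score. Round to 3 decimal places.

Var(C) = 1.5²·3.4² + 0.7²·15.6² + 2.5²·25² + 2·[1.05·3.4·15.6·0.14 + 3.75·3.4·25·0.23 + 1.75·15.6·25·0.05] = 4051.51 + 230.469 = 4281.98.
Because errors are independent across components, Cov(Tᵢ,Tⱼ) = Cov(Xᵢ,Xⱼ); the off-diagonal part of the true-score variance is the same as above.
True-score variance = [1.5²·3.4²·0.77 + 0.7²·15.6²·0.72 + 2.5²·25²·0.83] + 230.469 = 3348.07 + 230.469 = 3578.54.
Reliability = 3578.54 / 4281.98 = 0.836.

0.836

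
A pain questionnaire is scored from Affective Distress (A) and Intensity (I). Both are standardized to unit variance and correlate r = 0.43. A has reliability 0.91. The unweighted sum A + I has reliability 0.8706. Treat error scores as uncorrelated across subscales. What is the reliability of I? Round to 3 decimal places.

0.720

Var(A+I) = 2 + 2·0.43 = 2.860.
True-score variance = ρ_A + ρ_I + 2·0.43, so 0.8706 = (0.91 + ρ_I + 0.86) / 2.860.
ρ_I = 0.8706·2.860 − 0.91 − 0.86 = 0.720.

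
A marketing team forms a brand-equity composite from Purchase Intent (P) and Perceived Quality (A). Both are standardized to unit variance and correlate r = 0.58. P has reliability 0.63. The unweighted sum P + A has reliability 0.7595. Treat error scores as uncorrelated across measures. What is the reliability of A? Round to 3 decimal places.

0.610

Var(P+A) = 2 + 2·0.58 = 3.160.
True-score variance = ρ_P + ρ_A + 2·0.58, so 0.7595 = (0.63 + ρ_A + 1.16) / 3.160.
ρ_A = 0.7595·3.160 − 0.63 − 1.16 = 0.610.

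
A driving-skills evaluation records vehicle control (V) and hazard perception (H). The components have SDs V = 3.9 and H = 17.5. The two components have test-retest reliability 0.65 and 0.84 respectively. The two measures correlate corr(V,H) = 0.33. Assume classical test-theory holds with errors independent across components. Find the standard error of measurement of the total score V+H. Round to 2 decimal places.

Var(total) = 321.46 + 45.045 = 366.505.
True-score variance = 267.137 + 45.045 = 312.182, so reliability = 0.8518.
Error variance = 366.505 − 312.182 = 54.3235; SEM = √54.3235 = 7.37.

7.37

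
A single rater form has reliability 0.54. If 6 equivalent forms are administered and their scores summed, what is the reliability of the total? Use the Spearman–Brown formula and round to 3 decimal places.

ρ_k = kρ / (1 + (k−1)ρ) = 6·0.54 / (1 + 5·0.54) = 3.240 / 3.700 = 0.876.

0.876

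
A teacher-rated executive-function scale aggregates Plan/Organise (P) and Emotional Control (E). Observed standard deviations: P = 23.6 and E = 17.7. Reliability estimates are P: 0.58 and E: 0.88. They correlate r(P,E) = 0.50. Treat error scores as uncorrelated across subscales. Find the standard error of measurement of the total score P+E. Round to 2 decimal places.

Var(total) = 870.25 + 417.72 = 1287.97.
True-score variance = 598.732 + 417.72 = 1016.45, so reliability = 0.7892.
Error variance = 1287.97 − 1016.45 = 271.518; SEM = √271.518 = 16.48.

16.48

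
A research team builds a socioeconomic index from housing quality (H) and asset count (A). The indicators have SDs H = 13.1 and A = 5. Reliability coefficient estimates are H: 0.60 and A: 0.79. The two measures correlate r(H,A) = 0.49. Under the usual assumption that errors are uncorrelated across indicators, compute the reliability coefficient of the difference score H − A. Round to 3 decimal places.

Var(H−A) = 13.1² + 5² − 2·13.1·5·0.49 = 196.61 − 64.19 = 132.42.
Under uncorrelated errors the observed covariances equal the true-score covariances, so only the own-variance terms attenuate.
True-score variance = [13.1²·0.60 + 5²·0.79] − 64.19 = 122.716 − 64.19 = 58.526.
Reliability = 58.526 / 132.42 = 0.442.

0.442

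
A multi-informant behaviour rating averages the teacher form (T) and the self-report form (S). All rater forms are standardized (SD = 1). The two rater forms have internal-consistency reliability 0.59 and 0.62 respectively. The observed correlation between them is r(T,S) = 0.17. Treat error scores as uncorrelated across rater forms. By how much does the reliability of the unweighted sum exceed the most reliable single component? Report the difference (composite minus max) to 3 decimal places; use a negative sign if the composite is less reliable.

0.042

Var(sum) = 2 + 0.34 = 2.34; true-score variance = 1.21 + 0.34 = 1.55; composite reliability = 0.6624.
Max component reliability = 0.6200.
Difference = 0.6624 − 0.6200 = 0.042.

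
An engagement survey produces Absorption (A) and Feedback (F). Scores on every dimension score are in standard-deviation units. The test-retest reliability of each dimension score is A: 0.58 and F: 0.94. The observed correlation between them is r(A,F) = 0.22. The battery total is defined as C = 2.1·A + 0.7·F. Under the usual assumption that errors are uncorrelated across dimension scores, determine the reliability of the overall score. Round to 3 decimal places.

0.661

Var(C) = 2.1² + 0.7² + 2·[1.47·0.22] = 4.9 + 0.6468 = 5.5468.
Because errors are independent across components, Cov(Tᵢ,Tⱼ) = Cov(Xᵢ,Xⱼ); the off-diagonal part of the true-score variance is the same as above.
True-score variance = [2.1²·0.58 + 0.7²·0.94] + 0.6468 = 3.0184 + 0.6468 = 3.6652.
Reliability = 3.6652 / 5.5468 = 0.661.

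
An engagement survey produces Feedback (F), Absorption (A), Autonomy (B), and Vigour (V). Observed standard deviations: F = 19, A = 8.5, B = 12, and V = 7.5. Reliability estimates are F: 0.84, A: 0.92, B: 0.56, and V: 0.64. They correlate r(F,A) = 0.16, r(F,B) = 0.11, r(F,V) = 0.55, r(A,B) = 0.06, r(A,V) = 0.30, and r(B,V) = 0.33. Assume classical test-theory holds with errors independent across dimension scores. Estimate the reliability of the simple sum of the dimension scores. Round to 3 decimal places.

Var(F+A+B+V) = 19² + 8.5² + 12² + 7.5² + 2·[19·8.5·0.16 + 19·12·0.11 + 19·7.5·0.55 + 8.5·12·0.06 + 8.5·7.5·0.30 + 12·7.5·0.33] = 633.5 + 368.48 = 1001.98.
Under uncorrelated errors the observed covariances equal the true-score covariances, so only the own-variance terms attenuate.
True-score variance = [19²·0.84 + 8.5²·0.92 + 12²·0.56 + 7.5²·0.64] + 368.48 = 486.35 + 368.48 = 854.83.
Reliability = 854.83 / 1001.98 = 0.853.

0.853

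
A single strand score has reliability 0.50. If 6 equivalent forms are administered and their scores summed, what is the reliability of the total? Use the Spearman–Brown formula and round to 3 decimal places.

0.857

ρ_k = kρ / (1 + (k−1)ρ) = 6·0.50 / (1 + 5·0.50) = 3.000 / 3.500 = 0.857.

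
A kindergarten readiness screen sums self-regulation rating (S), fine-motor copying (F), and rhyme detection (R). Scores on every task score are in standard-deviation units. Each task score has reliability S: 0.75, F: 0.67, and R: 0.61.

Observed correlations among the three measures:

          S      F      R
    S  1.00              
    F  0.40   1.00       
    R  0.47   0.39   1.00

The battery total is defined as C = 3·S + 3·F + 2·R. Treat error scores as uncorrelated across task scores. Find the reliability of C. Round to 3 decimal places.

0.828

Var(C) = 3² + 3² + 2² + 2·[9·0.40 + 6·0.47 + 6·0.39] = 22 + 17.52 = 39.52.
With uncorrelated errors the cross-covariances are all true-score covariance, so they carry over unchanged; only the diagonal terms shrink to ρᵢσᵢ².
True-score variance = [3²·0.75 + 3²·0.67 + 2²·0.61] + 17.52 = 15.22 + 17.52 = 32.74.
Reliability = 32.74 / 39.52 = 0.828.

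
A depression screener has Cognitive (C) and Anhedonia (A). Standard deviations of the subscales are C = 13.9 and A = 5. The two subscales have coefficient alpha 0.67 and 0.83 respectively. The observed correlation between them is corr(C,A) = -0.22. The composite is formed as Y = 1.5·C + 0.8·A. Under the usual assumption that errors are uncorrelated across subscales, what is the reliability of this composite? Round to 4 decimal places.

Var(Y) = 1.5²·13.9² + 0.8²·5² + 2·[1.2·13.9·5·(-0.22)] = 450.723 − 36.696 = 414.026.
With uncorrelated errors the cross-covariances are all true-score covariance, so they carry over unchanged; only the diagonal terms shrink to ρᵢσᵢ².
True-score variance = [1.5²·13.9²·0.67 + 0.8²·5²·0.83] − 36.696 = 304.544 − 36.696 = 267.848.
Reliability = 267.848 / 414.026 = 0.6469.

0.6469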